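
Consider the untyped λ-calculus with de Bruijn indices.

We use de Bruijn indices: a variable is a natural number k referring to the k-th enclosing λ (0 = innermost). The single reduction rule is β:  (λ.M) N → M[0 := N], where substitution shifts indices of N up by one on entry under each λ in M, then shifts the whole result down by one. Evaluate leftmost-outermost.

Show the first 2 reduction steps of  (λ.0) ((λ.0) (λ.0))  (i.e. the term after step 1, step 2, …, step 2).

  start: (λ.0) ((λ.0) (λ.0))
  →1  (λ.0) (λ.0)
  →2  λ.0

Answer: after 2 steps: λ.0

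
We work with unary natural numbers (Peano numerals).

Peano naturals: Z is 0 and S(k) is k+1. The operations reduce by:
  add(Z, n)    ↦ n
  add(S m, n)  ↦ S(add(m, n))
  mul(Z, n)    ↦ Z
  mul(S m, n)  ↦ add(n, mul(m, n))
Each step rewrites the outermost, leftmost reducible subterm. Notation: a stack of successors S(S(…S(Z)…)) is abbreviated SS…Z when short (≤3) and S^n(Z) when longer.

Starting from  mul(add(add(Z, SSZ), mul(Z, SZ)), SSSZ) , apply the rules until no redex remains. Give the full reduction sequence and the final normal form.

Answer: normal form = S^6(Z)  (in 16 steps)

Working:
  start: mul(add(add(Z, SSZ), mul(Z, SZ)), SSSZ)
  →1  mul(add(SSZ, mul(Z, SZ)), SSSZ)
  →2  mul(S(add(SZ, mul(Z, SZ))), SSSZ)
  →3  add(SSSZ, mul(add(SZ, mul(Z, SZ)), SSSZ))
  →4  S(add(SSZ, mul(add(SZ, mul(Z, SZ)), SSSZ)))
  →5  S(S(add(SZ, mul(add(SZ, mul(Z, SZ)), SSSZ))))
  →6  S(S(S(add(Z, mul(add(SZ, mul(Z, SZ)), SSSZ)))))
  →7  S(S(S(mul(add(SZ, mul(Z, SZ)), SSSZ))))
  →8  S(S(S(mul(S(add(Z, mul(Z, SZ))), SSSZ))))
  →9  S(S(S(add(SSSZ, mul(add(Z, mul(Z, SZ)), SSSZ)))))
  →10  S(S(S(S(add(SSZ, mul(add(Z, mul(Z, SZ)), SSSZ))))))
  →11  S(S(S(S(S(add(SZ, mul(add(Z, mul(Z, SZ)), SSSZ)))))))
  →12  S(S(S(S(S(S(add(Z, mul(add(Z, mul(Z, SZ)), SSSZ))))))))
  →13  S(S(S(S(S(S(mul(add(Z, mul(Z, SZ)), SSSZ)))))))
  →14  S(S(S(S(S(S(mul(mul(Z, SZ), SSSZ)))))))
  →15  S(S(S(S(S(S(mul(Z, SSSZ)))))))
  →16  S^6(Z)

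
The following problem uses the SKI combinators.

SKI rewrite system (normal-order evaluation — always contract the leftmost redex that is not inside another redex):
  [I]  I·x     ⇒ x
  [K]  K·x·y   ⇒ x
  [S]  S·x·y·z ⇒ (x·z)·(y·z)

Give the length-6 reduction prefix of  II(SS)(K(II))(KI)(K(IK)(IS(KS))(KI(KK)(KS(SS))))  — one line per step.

  start: II(SS)(K(II))(KI)(K(IK)(IS(KS))(KI(KK)(KS(SS))))
  →1  I(SS)(K(II))(KI)(K(IK)(IS(KS))(KI(KK)(KS(SS))))
  →2  SS(K(II))(KI)(K(IK)(IS(KS))(KI(KK)(KS(SS))))
  →3  S(KI)(K(II)(KI))(K(IK)(IS(KS))(KI(KK)(KS(SS))))
  →4  KI(K(IK)(IS(KS))(KI(KK)(KS(SS))))(K(II)(KI)(K(IK)(IS(KS))(KI(KK)(KS(SS)))))
  →5  I(K(II)(KI)(K(IK)(IS(KS))(KI(KK)(KS(SS)))))
  →6  K(II)(KI)(K(IK)(IS(KS))(KI(KK)(KS(SS))))

Answer: after 6 steps: K(II)(KI)(K(IK)(IS(KS))(KI(KK)(KS(SS))))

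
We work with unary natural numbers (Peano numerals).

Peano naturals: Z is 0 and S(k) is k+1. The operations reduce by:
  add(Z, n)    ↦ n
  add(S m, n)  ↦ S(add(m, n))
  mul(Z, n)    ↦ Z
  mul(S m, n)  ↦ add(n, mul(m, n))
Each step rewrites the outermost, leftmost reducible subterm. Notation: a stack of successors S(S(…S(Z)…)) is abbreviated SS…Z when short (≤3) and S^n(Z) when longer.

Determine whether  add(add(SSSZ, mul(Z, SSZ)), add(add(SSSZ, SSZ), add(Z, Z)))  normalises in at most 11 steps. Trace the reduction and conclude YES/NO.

Answer: NO — after 11 steps the term is S(S(S(S(add(add(SSZ, SSZ), add(Z, Z)))))), not yet normal

Derivation:
  start: add(add(SSSZ, mul(Z, SSZ)), add(add(SSSZ, SSZ), add(Z, Z)))
  →1  add(S(add(SSZ, mul(Z, SSZ))), add(add(SSSZ, SSZ), add(Z, Z)))
  →2  S(add(add(SSZ, mul(Z, SSZ)), add(add(SSSZ, SSZ), add(Z, Z))))
  →3  S(add(S(add(SZ, mul(Z, SSZ))), add(add(SSSZ, SSZ), add(Z, Z))))
  →4  S(S(add(add(SZ, mul(Z, SSZ)), add(add(SSSZ, SSZ), add(Z, Z)))))
  →5  S(S(add(S(add(Z, mul(Z, SSZ))), add(add(SSSZ, SSZ), add(Z, Z)))))
  →6  S(S(S(add(add(Z, mul(Z, SSZ)), add(add(SSSZ, SSZ), add(Z, Z))))))
  →7  S(S(S(add(mul(Z, SSZ), add(add(SSSZ, SSZ), add(Z, Z))))))
  →8  S(S(S(add(Z, add(add(SSSZ, SSZ), add(Z, Z))))))
  →9  S(S(S(add(add(SSSZ, SSZ), add(Z, Z)))))
  →10  S(S(S(add(S(add(SSZ, SSZ)), add(Z, Z)))))
  →11  S(S(S(S(add(add(SSZ, SSZ), add(Z, Z))))))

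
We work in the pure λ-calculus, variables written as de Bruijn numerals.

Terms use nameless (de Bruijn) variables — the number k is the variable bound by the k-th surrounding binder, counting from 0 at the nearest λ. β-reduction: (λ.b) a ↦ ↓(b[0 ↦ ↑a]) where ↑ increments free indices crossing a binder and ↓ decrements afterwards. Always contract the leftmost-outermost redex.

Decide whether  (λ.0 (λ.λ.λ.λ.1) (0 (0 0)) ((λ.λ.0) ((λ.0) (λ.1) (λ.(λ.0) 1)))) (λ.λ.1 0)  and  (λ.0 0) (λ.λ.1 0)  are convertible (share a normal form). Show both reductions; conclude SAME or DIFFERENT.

Answer: DIFFERENT — A ⇓ λ.λ.1, B ⇓ λ.λ.1 0

Reduction:
Term A:
  start: (λ.0 (λ.λ.λ.λ.1) (0 (0 0)) ((λ.λ.0) ((λ.0) (λ.1) (λ.(λ.0) 1)))) (λ.λ.1 0)
  →1  (λ.λ.1 0) (λ.λ.λ.λ.1) ((λ.λ.1 0) ((λ.λ.1 0) (λ.λ.1 0))) ((λ.λ.0) ((λ.0) (λ.λ.λ.1 0) (λ.(λ.0) (λ.λ.1 0))))
  →2  (λ.(λ.λ.λ.λ.1) 0) ((λ.λ.1 0) ((λ.λ.1 0) (λ.λ.1 0))) ((λ.λ.0) ((λ.0) (λ.λ.λ.1 0) (λ.(λ.0) (λ.λ.1 0))))
  →3  (λ.λ.λ.λ.1) ((λ.λ.1 0) ((λ.λ.1 0) (λ.λ.1 0))) ((λ.λ.0) ((λ.0) (λ.λ.λ.1 0) (λ.(λ.0) (λ.λ.1 0))))
  →4  (λ.λ.λ.1) ((λ.λ.0) ((λ.0) (λ.λ.λ.1 0) (λ.(λ.0) (λ.λ.1 0))))
  →5  λ.λ.1

Term B:
  start: (λ.0 0) (λ.λ.1 0)
  →1  (λ.λ.1 0) (λ.λ.1 0)
  →2  λ.(λ.λ.1 0) 0
  →3  λ.λ.1 0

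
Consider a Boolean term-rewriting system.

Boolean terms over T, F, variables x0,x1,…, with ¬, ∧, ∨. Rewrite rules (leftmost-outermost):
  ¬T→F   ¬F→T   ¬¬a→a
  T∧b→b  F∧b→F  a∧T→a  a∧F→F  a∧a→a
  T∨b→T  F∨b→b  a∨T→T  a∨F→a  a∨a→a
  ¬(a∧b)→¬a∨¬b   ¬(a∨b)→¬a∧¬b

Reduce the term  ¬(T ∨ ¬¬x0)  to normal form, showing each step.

  start: ¬(T ∨ ¬¬x0)
  [1] ¬T ∧ ¬¬¬x0
  [2] F ∧ ¬¬¬x0
  [3] F

Answer: normal form = F  (in 3 steps)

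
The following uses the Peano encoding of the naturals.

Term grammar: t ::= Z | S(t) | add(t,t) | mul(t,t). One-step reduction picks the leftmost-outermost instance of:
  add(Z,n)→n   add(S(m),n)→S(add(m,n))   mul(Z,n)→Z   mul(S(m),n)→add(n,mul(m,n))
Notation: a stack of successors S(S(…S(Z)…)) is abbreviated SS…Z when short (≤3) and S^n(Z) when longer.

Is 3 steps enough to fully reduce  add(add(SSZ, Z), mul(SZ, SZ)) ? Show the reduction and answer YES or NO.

Answer: NO — after 3 steps the term is S(add(S(add(Z, Z)), mul(SZ, SZ))), not yet normal

Derivation:
  start: add(add(SSZ, Z), mul(SZ, SZ))
  →1  add(S(add(SZ, Z)), mul(SZ, SZ))
  →2  S(add(add(SZ, Z), mul(SZ, SZ)))
  →3  S(add(S(add(Z, Z)), mul(SZ, SZ)))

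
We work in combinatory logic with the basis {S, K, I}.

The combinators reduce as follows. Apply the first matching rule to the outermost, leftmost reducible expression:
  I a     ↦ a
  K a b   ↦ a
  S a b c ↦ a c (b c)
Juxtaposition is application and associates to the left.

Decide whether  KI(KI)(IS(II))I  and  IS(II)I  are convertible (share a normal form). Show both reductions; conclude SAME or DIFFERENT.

Answer: SAME — A ⇓ SII, B ⇓ SII

Working:
Term A:
  start: KI(KI)(IS(II))I
  step 1: I(IS(II))I
  step 2: IS(II)I
  step 3: S(II)I
  step 4: SII

Term B:
  start: IS(II)I
  step 1: S(II)I
  step 2: SII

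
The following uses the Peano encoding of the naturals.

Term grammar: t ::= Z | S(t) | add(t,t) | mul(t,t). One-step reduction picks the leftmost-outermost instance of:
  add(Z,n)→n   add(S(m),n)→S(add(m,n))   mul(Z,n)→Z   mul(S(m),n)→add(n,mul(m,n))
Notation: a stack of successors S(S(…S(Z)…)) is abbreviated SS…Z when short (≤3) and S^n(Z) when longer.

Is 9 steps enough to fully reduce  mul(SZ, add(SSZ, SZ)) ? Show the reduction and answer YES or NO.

Answer: YES — reaches normal form SSSZ in 9 ≤ 9 steps

Reduction:
  start: mul(SZ, add(SSZ, SZ))
  [1] add(add(SSZ, SZ), mul(Z, add(SSZ, SZ)))
  [2] add(S(add(SZ, SZ)), mul(Z, add(SSZ, SZ)))
  [3] S(add(add(SZ, SZ), mul(Z, add(SSZ, SZ))))
  [4] S(add(S(add(Z, SZ)), mul(Z, add(SSZ, SZ))))
  [5] S(S(add(add(Z, SZ), mul(Z, add(SSZ, SZ)))))
  [6] S(S(add(SZ, mul(Z, add(SSZ, SZ)))))
  [7] S(S(S(add(Z, mul(Z, add(SSZ, SZ))))))
  [8] S(S(S(mul(Z, add(SSZ, SZ)))))
  [9] SSSZ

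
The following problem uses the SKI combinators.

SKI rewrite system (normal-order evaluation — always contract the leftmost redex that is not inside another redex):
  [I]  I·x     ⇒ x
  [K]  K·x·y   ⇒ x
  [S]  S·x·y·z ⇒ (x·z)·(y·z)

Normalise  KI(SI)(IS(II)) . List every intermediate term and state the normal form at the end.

Answer: normal form = SI  (in 4 steps)

Reduction:
  start: KI(SI)(IS(II))
  step 1: I(IS(II))
  step 2: IS(II)
  step 3: S(II)
  step 4: SI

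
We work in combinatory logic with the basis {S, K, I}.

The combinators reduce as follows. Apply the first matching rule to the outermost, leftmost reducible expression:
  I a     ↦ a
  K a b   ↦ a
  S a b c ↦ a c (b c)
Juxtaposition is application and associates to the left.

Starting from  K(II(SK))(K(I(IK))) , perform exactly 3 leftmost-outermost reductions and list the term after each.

  start: K(II(SK))(K(I(IK)))
  step 1: II(SK)
  step 2: I(SK)
  step 3: SK

Answer: after 3 steps: SK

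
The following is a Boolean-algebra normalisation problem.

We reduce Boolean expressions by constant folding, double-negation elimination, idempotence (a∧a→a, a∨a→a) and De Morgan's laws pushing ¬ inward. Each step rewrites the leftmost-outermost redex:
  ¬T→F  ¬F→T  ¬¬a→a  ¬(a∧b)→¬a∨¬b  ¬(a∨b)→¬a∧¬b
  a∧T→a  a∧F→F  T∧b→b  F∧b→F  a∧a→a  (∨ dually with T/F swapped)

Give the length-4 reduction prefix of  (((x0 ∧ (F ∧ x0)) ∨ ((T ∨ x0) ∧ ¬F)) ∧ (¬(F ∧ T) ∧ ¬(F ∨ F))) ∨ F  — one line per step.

Answer: after 4 steps: ((T ∨ x0) ∧ ¬F) ∧ (¬(F ∧ T) ∧ ¬(F ∨ F))

Derivation:
  start: (((x0 ∧ (F ∧ x0)) ∨ ((T ∨ x0) ∧ ¬F)) ∧ (¬(F ∧ T) ∧ ¬(F ∨ F))) ∨ F
  [1] ((x0 ∧ (F ∧ x0)) ∨ ((T ∨ x0) ∧ ¬F)) ∧ (¬(F ∧ T) ∧ ¬(F ∨ F))
  [2] ((x0 ∧ F) ∨ ((T ∨ x0) ∧ ¬F)) ∧ (¬(F ∧ T) ∧ ¬(F ∨ F))
  [3] (F ∨ ((T ∨ x0) ∧ ¬F)) ∧ (¬(F ∧ T) ∧ ¬(F ∨ F))
  [4] ((T ∨ x0) ∧ ¬F) ∧ (¬(F ∧ T) ∧ ¬(F ∨ F))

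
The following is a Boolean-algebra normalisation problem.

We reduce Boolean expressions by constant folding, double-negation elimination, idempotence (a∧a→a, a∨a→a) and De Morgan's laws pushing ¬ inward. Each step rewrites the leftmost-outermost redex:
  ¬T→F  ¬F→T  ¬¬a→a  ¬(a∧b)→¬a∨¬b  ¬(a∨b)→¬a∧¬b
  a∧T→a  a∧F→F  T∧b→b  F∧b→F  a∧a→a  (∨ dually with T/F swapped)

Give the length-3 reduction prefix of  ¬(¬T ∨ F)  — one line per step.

Answer: after 3 steps: ¬F

Derivation:
  start: ¬(¬T ∨ F)
  [1] ¬¬T ∧ ¬F
  [2] T ∧ ¬F
  [3] ¬F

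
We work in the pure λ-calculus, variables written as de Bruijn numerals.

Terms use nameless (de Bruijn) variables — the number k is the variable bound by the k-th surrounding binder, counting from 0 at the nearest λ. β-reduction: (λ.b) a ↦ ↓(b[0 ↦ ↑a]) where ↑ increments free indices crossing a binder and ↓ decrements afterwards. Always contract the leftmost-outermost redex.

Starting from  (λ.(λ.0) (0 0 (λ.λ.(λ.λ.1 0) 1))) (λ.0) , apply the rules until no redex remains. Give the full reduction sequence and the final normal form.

Answer: normal form = λ.λ.λ.2 0  (in 5 steps)

Working:
  start: (λ.(λ.0) (0 0 (λ.λ.(λ.λ.1 0) 1))) (λ.0)
  [1] (λ.0) ((λ.0) (λ.0) (λ.λ.(λ.λ.1 0) 1))
  [2] (λ.0) (λ.0) (λ.λ.(λ.λ.1 0) 1)
  [3] (λ.0) (λ.λ.(λ.λ.1 0) 1)
  [4] λ.λ.(λ.λ.1 0) 1
  [5] λ.λ.λ.2 0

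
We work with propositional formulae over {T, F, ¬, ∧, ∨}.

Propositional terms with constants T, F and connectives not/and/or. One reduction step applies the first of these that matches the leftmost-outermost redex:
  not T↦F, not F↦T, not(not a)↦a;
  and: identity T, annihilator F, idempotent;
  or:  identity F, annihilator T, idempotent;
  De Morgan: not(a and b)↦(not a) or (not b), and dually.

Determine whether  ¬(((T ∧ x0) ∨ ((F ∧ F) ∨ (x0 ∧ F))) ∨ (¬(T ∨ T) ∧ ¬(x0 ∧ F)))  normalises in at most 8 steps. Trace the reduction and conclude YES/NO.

  start: ¬(((T ∧ x0) ∨ ((F ∧ F) ∨ (x0 ∧ F))) ∨ (¬(T ∨ T) ∧ ¬(x0 ∧ F)))
  →1  ¬((T ∧ x0) ∨ ((F ∧ F) ∨ (x0 ∧ F))) ∧ ¬(¬(T ∨ T) ∧ ¬(x0 ∧ F))
  →2  (¬(T ∧ x0) ∧ ¬((F ∧ F) ∨ (x0 ∧ F))) ∧ ¬(¬(T ∨ T) ∧ ¬(x0 ∧ F))
  →3  ((¬T ∨ ¬x0) ∧ ¬((F ∧ F) ∨ (x0 ∧ F))) ∧ ¬(¬(T ∨ T) ∧ ¬(x0 ∧ F))
  →4  ((F ∨ ¬x0) ∧ ¬((F ∧ F) ∨ (x0 ∧ F))) ∧ ¬(¬(T ∨ T) ∧ ¬(x0 ∧ F))
  →5  (¬x0 ∧ ¬((F ∧ F) ∨ (x0 ∧ F))) ∧ ¬(¬(T ∨ T) ∧ ¬(x0 ∧ F))
  →6  (¬x0 ∧ (¬(F ∧ F) ∧ ¬(x0 ∧ F))) ∧ ¬(¬(T ∨ T) ∧ ¬(x0 ∧ F))
  →7  (¬x0 ∧ ((¬F ∨ ¬F) ∧ ¬(x0 ∧ F))) ∧ ¬(¬(T ∨ T) ∧ ¬(x0 ∧ F))
  →8  (¬x0 ∧ (¬F ∧ ¬(x0 ∧ F))) ∧ ¬(¬(T ∨ T) ∧ ¬(x0 ∧ F))

Answer: NO — after 8 steps the term is (¬x0 ∧ (¬F ∧ ¬(x0 ∧ F))) ∧ ¬(¬(T ∨ T) ∧ ¬(x0 ∧ F)), not yet normal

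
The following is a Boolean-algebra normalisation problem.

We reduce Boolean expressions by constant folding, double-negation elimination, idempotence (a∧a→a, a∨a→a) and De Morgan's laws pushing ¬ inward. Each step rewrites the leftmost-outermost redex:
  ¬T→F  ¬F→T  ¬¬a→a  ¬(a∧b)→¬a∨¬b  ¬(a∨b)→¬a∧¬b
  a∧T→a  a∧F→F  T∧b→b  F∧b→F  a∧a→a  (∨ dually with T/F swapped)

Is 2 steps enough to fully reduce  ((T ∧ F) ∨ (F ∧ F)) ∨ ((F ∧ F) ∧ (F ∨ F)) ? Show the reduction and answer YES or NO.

  start: ((T ∧ F) ∨ (F ∧ F)) ∨ ((F ∧ F) ∧ (F ∨ F))
  [1] (F ∨ (F ∧ F)) ∨ ((F ∧ F) ∧ (F ∨ F))
  [2] (F ∧ F) ∨ ((F ∧ F) ∧ (F ∨ F))

Answer: NO — after 2 steps the term is (F ∧ F) ∨ ((F ∧ F) ∧ (F ∨ F)), not yet normal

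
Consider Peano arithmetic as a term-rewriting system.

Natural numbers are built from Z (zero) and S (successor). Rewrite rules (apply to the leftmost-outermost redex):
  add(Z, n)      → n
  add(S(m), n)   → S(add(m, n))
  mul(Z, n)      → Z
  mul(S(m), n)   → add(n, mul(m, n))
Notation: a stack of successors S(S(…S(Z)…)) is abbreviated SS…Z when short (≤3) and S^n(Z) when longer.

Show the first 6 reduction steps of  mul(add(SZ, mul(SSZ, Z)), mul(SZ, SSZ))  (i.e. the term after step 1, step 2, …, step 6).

Answer: after 6 steps: S(add(S(add(Z, mul(Z, SSZ))), mul(add(Z, mul(SSZ, Z)), mul(SZ, SSZ))))

Derivation:
  start: mul(add(SZ, mul(SSZ, Z)), mul(SZ, SSZ))
  →1  mul(S(add(Z, mul(SSZ, Z))), mul(SZ, SSZ))
  →2  add(mul(SZ, SSZ), mul(add(Z, mul(SSZ, Z)), mul(SZ, SSZ)))
  →3  add(add(SSZ, mul(Z, SSZ)), mul(add(Z, mul(SSZ, Z)), mul(SZ, SSZ)))
  →4  add(S(add(SZ, mul(Z, SSZ))), mul(add(Z, mul(SSZ, Z)), mul(SZ, SSZ)))
  →5  S(add(add(SZ, mul(Z, SSZ)), mul(add(Z, mul(SSZ, Z)), mul(SZ, SSZ))))
  →6  S(add(S(add(Z, mul(Z, SSZ))), mul(add(Z, mul(SSZ, Z)), mul(SZ, SSZ))))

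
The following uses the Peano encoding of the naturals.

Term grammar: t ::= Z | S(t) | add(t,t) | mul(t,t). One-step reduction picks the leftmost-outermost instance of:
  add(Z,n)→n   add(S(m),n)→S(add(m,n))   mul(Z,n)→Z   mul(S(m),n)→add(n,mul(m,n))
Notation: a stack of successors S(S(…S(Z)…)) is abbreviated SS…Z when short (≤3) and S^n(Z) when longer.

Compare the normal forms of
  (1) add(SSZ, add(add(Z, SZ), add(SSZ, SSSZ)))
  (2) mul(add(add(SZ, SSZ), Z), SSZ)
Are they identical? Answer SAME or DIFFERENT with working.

Term A:
  start: add(SSZ, add(add(Z, SZ), add(SSZ, SSSZ)))
  step 1: S(add(SZ, add(add(Z, SZ), add(SSZ, SSSZ))))
  step 2: S(S(add(Z, add(add(Z, SZ), add(SSZ, SSSZ)))))
  step 3: S(S(add(add(Z, SZ), add(SSZ, SSSZ))))
  step 4: S(S(add(SZ, add(SSZ, SSSZ))))
  step 5: S(S(S(add(Z, add(SSZ, SSSZ)))))
  step 6: S(S(S(add(SSZ, SSSZ))))
  step 7: S(S(S(S(add(SZ, SSSZ)))))
  step 8: S(S(S(S(S(add(Z, SSSZ))))))
  step 9: S^8(Z)

Term B:
  start: mul(add(add(SZ, SSZ), Z), SSZ)
  step 1: mul(add(S(add(Z, SSZ)), Z), SSZ)
  step 2: mul(S(add(add(Z, SSZ), Z)), SSZ)
  step 3: add(SSZ, mul(add(add(Z, SSZ), Z), SSZ))
  step 4: S(add(SZ, mul(add(add(Z, SSZ), Z), SSZ)))
  step 5: S(S(add(Z, mul(add(add(Z, SSZ), Z), SSZ))))
  step 6: S(S(mul(add(add(Z, SSZ), Z), SSZ)))
  step 7: S(S(mul(add(SSZ, Z), SSZ)))
  step 8: S(S(mul(S(add(SZ, Z)), SSZ)))
  step 9: S(S(add(SSZ, mul(add(SZ, Z), SSZ))))
  step 10: S(S(S(add(SZ, mul(add(SZ, Z), SSZ)))))
  step 11: S(S(S(S(add(Z, mul(add(SZ, Z), SSZ))))))
  step 12: S(S(S(S(mul(add(SZ, Z), SSZ)))))
  step 13: S(S(S(S(mul(S(add(Z, Z)), SSZ)))))
  step 14: S(S(S(S(add(SSZ, mul(add(Z, Z), SSZ))))))
  step 15: S(S(S(S(S(add(SZ, mul(add(Z, Z), SSZ)))))))
  step 16: S(S(S(S(S(S(add(Z, mul(add(Z, Z), SSZ))))))))
  step 17: S(S(S(S(S(S(mul(add(Z, Z), SSZ)))))))
  step 18: S(S(S(S(S(S(mul(Z, SSZ)))))))
  step 19: S^6(Z)

Answer: DIFFERENT — A ⇓ S^8(Z), B ⇓ S^6(Z)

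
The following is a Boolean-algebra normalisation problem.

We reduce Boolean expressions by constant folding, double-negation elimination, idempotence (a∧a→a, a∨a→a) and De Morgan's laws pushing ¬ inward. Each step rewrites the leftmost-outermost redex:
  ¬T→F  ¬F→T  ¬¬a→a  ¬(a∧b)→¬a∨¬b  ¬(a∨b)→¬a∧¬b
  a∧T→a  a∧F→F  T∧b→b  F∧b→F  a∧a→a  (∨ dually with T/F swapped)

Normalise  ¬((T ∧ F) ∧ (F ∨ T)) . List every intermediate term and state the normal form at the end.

Answer: normal form = T  (in 6 steps)

Reduction:
  start: ¬((T ∧ F) ∧ (F ∨ T))
  [1] ¬(T ∧ F) ∨ ¬(F ∨ T)
  [2] (¬T ∨ ¬F) ∨ ¬(F ∨ T)
  [3] (F ∨ ¬F) ∨ ¬(F ∨ T)
  [4] ¬F ∨ ¬(F ∨ T)
  [5] T ∨ ¬(F ∨ T)
  [6] T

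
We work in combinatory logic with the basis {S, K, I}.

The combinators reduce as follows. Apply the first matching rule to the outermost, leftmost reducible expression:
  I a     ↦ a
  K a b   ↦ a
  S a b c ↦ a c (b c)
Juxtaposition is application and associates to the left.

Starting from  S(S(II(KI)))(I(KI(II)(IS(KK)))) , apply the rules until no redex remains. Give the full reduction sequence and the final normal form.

Answer: normal form = S(S(KI))(S(KK))  (in 6 steps)

Reduction:
  start: S(S(II(KI)))(I(KI(II)(IS(KK))))
  step 1: S(S(I(KI)))(I(KI(II)(IS(KK))))
  step 2: S(S(KI))(I(KI(II)(IS(KK))))
  step 3: S(S(KI))(KI(II)(IS(KK)))
  step 4: S(S(KI))(I(IS(KK)))
  step 5: S(S(KI))(IS(KK))
  step 6: S(S(KI))(S(KK))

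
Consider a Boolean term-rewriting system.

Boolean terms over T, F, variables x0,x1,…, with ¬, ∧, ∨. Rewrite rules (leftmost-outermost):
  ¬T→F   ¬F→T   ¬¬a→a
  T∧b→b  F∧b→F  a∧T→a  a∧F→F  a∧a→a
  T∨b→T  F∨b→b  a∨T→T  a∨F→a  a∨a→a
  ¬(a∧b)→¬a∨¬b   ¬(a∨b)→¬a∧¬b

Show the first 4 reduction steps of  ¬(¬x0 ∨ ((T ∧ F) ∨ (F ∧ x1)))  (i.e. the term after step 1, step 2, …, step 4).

  start: ¬(¬x0 ∨ ((T ∧ F) ∨ (F ∧ x1)))
  step 1: ¬¬x0 ∧ ¬((T ∧ F) ∨ (F ∧ x1))
  step 2: x0 ∧ ¬((T ∧ F) ∨ (F ∧ x1))
  step 3: x0 ∧ (¬(T ∧ F) ∧ ¬(F ∧ x1))
  step 4: x0 ∧ ((¬T ∨ ¬F) ∧ ¬(F ∧ x1))

Answer: after 4 steps: x0 ∧ ((¬T ∨ ¬F) ∧ ¬(F ∧ x1))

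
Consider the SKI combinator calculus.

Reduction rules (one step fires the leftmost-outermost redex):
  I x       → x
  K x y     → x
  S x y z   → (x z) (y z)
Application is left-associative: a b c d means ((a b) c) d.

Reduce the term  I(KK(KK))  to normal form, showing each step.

  start: I(KK(KK))
  step 1: KK(KK)
  step 2: K

Answer: normal form = K  (in 2 steps)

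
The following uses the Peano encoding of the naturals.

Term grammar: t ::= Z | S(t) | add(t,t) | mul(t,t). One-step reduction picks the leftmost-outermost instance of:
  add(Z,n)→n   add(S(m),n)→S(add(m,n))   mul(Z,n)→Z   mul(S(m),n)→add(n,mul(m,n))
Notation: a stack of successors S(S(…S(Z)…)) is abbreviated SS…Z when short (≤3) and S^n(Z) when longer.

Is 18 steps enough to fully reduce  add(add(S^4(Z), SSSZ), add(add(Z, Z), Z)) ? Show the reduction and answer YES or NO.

  start: add(add(S^4(Z), SSSZ), add(add(Z, Z), Z))
  →1  add(S(add(SSSZ, SSSZ)), add(add(Z, Z), Z))
  →2  S(add(add(SSSZ, SSSZ), add(add(Z, Z), Z)))
  →3  S(add(S(add(SSZ, SSSZ)), add(add(Z, Z), Z)))
  →4  S(S(add(add(SSZ, SSSZ), add(add(Z, Z), Z))))
  →5  S(S(add(S(add(SZ, SSSZ)), add(add(Z, Z), Z))))
  →6  S(S(S(add(add(SZ, SSSZ), add(add(Z, Z), Z)))))
  →7  S(S(S(add(S(add(Z, SSSZ)), add(add(Z, Z), Z)))))
  →8  S(S(S(S(add(add(Z, SSSZ), add(add(Z, Z), Z))))))
  →9  S(S(S(S(add(SSSZ, add(add(Z, Z), Z))))))
  →10  S(S(S(S(S(add(SSZ, add(add(Z, Z), Z)))))))
  →11  S(S(S(S(S(S(add(SZ, add(add(Z, Z), Z))))))))
  →12  S(S(S(S(S(S(S(add(Z, add(add(Z, Z), Z)))))))))
  →13  S(S(S(S(S(S(S(add(add(Z, Z), Z))))))))
  →14  S(S(S(S(S(S(S(add(Z, Z))))))))
  →15  S^7(Z)

Answer: YES — reaches normal form S^7(Z) in 15 ≤ 18 steps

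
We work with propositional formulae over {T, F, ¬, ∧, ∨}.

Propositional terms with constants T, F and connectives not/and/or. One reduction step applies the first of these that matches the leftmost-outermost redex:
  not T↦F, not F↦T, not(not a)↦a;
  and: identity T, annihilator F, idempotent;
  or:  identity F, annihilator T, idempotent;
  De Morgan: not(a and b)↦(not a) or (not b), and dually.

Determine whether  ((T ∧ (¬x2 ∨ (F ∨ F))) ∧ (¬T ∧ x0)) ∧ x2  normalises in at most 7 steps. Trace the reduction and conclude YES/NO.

  start: ((T ∧ (¬x2 ∨ (F ∨ F))) ∧ (¬T ∧ x0)) ∧ x2
  →1  ((¬x2 ∨ (F ∨ F)) ∧ (¬T ∧ x0)) ∧ x2
  →2  ((¬x2 ∨ F) ∧ (¬T ∧ x0)) ∧ x2
  →3  (¬x2 ∧ (¬T ∧ x0)) ∧ x2
  →4  (¬x2 ∧ (F ∧ x0)) ∧ x2
  →5  (¬x2 ∧ F) ∧ x2
  →6  F ∧ x2
  →7  F

Answer: YES — reaches normal form F in 7 ≤ 7 steps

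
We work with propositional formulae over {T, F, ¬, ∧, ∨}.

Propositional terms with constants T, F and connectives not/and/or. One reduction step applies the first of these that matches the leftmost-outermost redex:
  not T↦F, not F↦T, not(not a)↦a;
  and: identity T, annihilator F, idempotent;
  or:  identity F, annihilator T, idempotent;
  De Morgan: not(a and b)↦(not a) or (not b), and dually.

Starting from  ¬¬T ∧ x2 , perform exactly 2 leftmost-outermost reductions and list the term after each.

  start: ¬¬T ∧ x2
  →1  T ∧ x2
  →2  x2

Answer: after 2 steps: x2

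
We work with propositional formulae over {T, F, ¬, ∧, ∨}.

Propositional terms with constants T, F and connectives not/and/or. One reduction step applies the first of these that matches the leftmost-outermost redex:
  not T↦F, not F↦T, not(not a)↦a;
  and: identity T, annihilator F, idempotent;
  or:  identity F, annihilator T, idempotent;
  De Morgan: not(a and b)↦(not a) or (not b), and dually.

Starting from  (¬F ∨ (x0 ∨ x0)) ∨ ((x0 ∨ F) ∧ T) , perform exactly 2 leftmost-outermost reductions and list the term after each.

Answer: after 2 steps: T ∨ ((x0 ∨ F) ∧ T)

Derivation:
  start: (¬F ∨ (x0 ∨ x0)) ∨ ((x0 ∨ F) ∧ T)
  [1] (T ∨ (x0 ∨ x0)) ∨ ((x0 ∨ F) ∧ T)
  [2] T ∨ ((x0 ∨ F) ∧ T)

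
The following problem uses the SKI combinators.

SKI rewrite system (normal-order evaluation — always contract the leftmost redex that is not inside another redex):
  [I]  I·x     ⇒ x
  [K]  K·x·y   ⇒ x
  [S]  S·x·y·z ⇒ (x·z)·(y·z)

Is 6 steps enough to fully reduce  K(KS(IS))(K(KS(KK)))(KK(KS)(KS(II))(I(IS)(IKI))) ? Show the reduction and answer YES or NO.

Answer: YES — reaches normal form SS in 5 ≤ 6 steps

Reduction:
  start: K(KS(IS))(K(KS(KK)))(KK(KS)(KS(II))(I(IS)(IKI)))
  [1] KS(IS)(KK(KS)(KS(II))(I(IS)(IKI)))
  [2] S(KK(KS)(KS(II))(I(IS)(IKI)))
  [3] S(K(KS(II))(I(IS)(IKI)))
  [4] S(KS(II))
  [5] SS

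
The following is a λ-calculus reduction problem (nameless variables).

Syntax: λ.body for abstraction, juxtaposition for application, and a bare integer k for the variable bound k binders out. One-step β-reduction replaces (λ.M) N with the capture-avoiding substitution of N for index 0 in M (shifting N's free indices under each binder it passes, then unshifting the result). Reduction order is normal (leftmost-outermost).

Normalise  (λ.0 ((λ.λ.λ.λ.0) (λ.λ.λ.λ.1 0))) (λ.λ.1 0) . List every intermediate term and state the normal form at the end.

  start: (λ.0 ((λ.λ.λ.λ.0) (λ.λ.λ.λ.1 0))) (λ.λ.1 0)
  [1] (λ.λ.1 0) ((λ.λ.λ.λ.0) (λ.λ.λ.λ.1 0))
  [2] λ.(λ.λ.λ.λ.0) (λ.λ.λ.λ.1 0) 0
  [3] λ.(λ.λ.λ.0) 0
  [4] λ.λ.λ.0

Answer: normal form = λ.λ.λ.0  (in 4 steps)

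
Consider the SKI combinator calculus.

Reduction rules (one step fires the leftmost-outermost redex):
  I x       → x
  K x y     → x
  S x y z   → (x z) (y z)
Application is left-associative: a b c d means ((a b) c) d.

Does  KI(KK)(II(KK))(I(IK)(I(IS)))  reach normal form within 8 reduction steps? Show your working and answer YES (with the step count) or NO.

Answer: YES — reaches normal form K in 5 ≤ 8 steps

Reduction:
  start: KI(KK)(II(KK))(I(IK)(I(IS)))
  [1] I(II(KK))(I(IK)(I(IS)))
  [2] II(KK)(I(IK)(I(IS)))
  [3] I(KK)(I(IK)(I(IS)))
  [4] KK(I(IK)(I(IS)))
  [5] K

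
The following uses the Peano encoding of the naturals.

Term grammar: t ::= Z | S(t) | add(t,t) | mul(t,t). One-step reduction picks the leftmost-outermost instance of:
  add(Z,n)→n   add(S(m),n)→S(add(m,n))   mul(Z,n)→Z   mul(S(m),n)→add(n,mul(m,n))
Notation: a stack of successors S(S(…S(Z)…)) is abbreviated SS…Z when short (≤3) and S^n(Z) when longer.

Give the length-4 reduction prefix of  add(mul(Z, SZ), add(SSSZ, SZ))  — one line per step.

  start: add(mul(Z, SZ), add(SSSZ, SZ))
  step 1: add(Z, add(SSSZ, SZ))
  step 2: add(SSSZ, SZ)
  step 3: S(add(SSZ, SZ))
  step 4: S(S(add(SZ, SZ)))

Answer: after 4 steps: S(S(add(SZ, SZ)))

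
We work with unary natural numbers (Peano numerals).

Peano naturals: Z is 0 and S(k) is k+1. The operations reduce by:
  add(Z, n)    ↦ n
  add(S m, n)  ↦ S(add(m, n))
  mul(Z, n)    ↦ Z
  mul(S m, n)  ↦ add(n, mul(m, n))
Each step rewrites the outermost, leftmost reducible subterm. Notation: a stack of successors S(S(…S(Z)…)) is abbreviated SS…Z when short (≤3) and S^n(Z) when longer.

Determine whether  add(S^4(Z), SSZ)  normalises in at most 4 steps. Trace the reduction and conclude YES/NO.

Answer: NO — after 4 steps the term is S(S(S(S(add(Z, SSZ))))), not yet normal

Derivation:
  start: add(S^4(Z), SSZ)
  [1] S(add(SSSZ, SSZ))
  [2] S(S(add(SSZ, SSZ)))
  [3] S(S(S(add(SZ, SSZ))))
  [4] S(S(S(S(add(Z, SSZ)))))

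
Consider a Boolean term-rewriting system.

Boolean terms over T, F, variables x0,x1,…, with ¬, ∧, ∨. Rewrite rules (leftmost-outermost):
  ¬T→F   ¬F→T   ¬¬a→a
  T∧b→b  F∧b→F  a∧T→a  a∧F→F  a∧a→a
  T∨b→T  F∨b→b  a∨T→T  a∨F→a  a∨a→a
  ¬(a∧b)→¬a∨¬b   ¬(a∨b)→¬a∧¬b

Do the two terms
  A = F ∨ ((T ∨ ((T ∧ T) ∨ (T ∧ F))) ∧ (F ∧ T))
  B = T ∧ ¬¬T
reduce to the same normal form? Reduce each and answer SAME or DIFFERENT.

Term A:
  start: F ∨ ((T ∨ ((T ∧ T) ∨ (T ∧ F))) ∧ (F ∧ T))
  step 1: (T ∨ ((T ∧ T) ∨ (T ∧ F))) ∧ (F ∧ T)
  step 2: T ∧ (F ∧ T)
  step 3: F ∧ T
  step 4: F

Term B:
  start: T ∧ ¬¬T
  step 1: ¬¬T
  step 2: T

Answer: DIFFERENT — A ⇓ F, B ⇓ T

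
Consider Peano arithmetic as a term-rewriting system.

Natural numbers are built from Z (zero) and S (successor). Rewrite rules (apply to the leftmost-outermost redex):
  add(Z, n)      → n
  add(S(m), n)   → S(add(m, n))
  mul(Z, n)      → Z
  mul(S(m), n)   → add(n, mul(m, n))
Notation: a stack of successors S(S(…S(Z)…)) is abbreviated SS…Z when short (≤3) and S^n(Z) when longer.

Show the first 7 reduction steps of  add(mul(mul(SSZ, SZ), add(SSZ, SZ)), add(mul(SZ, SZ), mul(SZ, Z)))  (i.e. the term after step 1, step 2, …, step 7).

  start: add(mul(mul(SSZ, SZ), add(SSZ, SZ)), add(mul(SZ, SZ), mul(SZ, Z)))
  →1  add(mul(add(SZ, mul(SZ, SZ)), add(SSZ, SZ)), add(mul(SZ, SZ), mul(SZ, Z)))
  →2  add(mul(S(add(Z, mul(SZ, SZ))), add(SSZ, SZ)), add(mul(SZ, SZ), mul(SZ, Z)))
  →3  add(add(add(SSZ, SZ), mul(add(Z, mul(SZ, SZ)), add(SSZ, SZ))), add(mul(SZ, SZ), mul(SZ, Z)))
  →4  add(add(S(add(SZ, SZ)), mul(add(Z, mul(SZ, SZ)), add(SSZ, SZ))), add(mul(SZ, SZ), mul(SZ, Z)))
  →5  add(S(add(add(SZ, SZ), mul(add(Z, mul(SZ, SZ)), add(SSZ, SZ)))), add(mul(SZ, SZ), mul(SZ, Z)))
  →6  S(add(add(add(SZ, SZ), mul(add(Z, mul(SZ, SZ)), add(SSZ, SZ))), add(mul(SZ, SZ), mul(SZ, Z))))
  →7  S(add(add(S(add(Z, SZ)), mul(add(Z, mul(SZ, SZ)), add(SSZ, SZ))), add(mul(SZ, SZ), mul(SZ, Z))))

Answer: after 7 steps: S(add(add(S(add(Z, SZ)), mul(add(Z, mul(SZ, SZ)), add(SSZ, SZ))), add(mul(SZ, SZ), mul(SZ, Z))))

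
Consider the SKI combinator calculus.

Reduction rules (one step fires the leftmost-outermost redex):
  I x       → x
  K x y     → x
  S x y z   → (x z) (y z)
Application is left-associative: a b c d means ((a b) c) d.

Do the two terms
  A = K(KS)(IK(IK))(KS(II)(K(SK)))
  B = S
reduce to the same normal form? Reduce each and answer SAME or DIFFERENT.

Answer: SAME — A ⇓ S, B ⇓ S

Working:
Term A:
  start: K(KS)(IK(IK))(KS(II)(K(SK)))
  [1] KS(KS(II)(K(SK)))
  [2] S

Term B:
  start: S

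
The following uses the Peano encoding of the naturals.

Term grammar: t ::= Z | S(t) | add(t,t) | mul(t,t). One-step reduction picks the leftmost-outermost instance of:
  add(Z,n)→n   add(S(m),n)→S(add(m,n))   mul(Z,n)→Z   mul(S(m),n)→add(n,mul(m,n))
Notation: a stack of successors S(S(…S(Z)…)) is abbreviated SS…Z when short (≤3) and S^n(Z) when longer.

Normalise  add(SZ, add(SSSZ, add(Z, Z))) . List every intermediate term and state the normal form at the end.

Answer: normal form = S^4(Z)  (in 7 steps)

Working:
  start: add(SZ, add(SSSZ, add(Z, Z)))
  step 1: S(add(Z, add(SSSZ, add(Z, Z))))
  step 2: S(add(SSSZ, add(Z, Z)))
  step 3: S(S(add(SSZ, add(Z, Z))))
  step 4: S(S(S(add(SZ, add(Z, Z)))))
  step 5: S(S(S(S(add(Z, add(Z, Z))))))
  step 6: S(S(S(S(add(Z, Z)))))
  step 7: S^4(Z)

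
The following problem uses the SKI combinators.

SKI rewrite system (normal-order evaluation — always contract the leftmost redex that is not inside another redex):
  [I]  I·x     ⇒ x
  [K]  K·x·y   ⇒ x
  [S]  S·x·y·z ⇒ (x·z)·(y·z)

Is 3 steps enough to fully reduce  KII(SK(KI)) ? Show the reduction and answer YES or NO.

Answer: YES — reaches normal form SK(KI) in 2 ≤ 3 steps

Working:
  start: KII(SK(KI))
  →1  I(SK(KI))
  →2  SK(KI)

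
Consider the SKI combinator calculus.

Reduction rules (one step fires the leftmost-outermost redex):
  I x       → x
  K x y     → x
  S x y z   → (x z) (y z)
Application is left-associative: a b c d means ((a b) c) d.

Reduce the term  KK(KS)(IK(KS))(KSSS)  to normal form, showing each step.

  start: KK(KS)(IK(KS))(KSSS)
  →1  K(IK(KS))(KSSS)
  →2  IK(KS)
  →3  K(KS)

Answer: normal form = K(KS)  (in 3 steps)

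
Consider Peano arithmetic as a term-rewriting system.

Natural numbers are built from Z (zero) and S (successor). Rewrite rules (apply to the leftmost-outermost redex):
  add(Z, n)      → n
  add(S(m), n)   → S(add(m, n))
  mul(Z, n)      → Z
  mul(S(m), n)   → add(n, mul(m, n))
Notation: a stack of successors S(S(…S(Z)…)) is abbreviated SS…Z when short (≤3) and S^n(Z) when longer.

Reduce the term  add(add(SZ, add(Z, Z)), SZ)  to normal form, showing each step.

  start: add(add(SZ, add(Z, Z)), SZ)
  [1] add(S(add(Z, add(Z, Z))), SZ)
  [2] S(add(add(Z, add(Z, Z)), SZ))
  [3] S(add(add(Z, Z), SZ))
  [4] S(add(Z, SZ))
  [5] SSZ

Answer: normal form = SSZ  (in 5 steps)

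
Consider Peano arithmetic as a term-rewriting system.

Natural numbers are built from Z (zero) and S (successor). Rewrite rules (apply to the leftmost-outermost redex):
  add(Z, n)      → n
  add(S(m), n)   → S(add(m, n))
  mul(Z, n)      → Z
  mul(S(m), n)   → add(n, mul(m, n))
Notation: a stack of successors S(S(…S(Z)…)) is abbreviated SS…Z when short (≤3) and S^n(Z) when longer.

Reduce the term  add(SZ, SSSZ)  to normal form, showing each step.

Answer: normal form = S^4(Z)  (in 2 steps)

Derivation:
  start: add(SZ, SSSZ)
  →1  S(add(Z, SSSZ))
  →2  S^4(Z)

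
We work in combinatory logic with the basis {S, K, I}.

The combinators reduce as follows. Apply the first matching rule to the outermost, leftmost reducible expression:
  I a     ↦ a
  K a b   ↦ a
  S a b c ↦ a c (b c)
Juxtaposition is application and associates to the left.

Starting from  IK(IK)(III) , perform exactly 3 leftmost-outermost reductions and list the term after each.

Answer: after 3 steps: K

Working:
  start: IK(IK)(III)
  [1] K(IK)(III)
  [2] IK
  [3] K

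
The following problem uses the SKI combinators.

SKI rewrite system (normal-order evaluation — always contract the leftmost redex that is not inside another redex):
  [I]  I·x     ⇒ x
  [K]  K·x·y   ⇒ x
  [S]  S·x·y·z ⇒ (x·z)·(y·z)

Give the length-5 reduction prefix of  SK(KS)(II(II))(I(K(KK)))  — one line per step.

  start: SK(KS)(II(II))(I(K(KK)))
  →1  K(II(II))(KS(II(II)))(I(K(KK)))
  →2  II(II)(I(K(KK)))
  →3  I(II)(I(K(KK)))
  →4  II(I(K(KK)))
  →5  I(I(K(KK)))

Answer: after 5 steps: I(I(K(KK)))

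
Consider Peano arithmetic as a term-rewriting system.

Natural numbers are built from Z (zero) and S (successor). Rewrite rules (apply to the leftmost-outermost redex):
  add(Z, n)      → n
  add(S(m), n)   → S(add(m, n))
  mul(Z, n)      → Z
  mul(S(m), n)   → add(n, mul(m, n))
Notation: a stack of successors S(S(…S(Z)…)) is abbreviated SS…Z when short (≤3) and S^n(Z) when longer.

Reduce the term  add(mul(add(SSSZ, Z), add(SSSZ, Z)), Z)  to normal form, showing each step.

  start: add(mul(add(SSSZ, Z), add(SSSZ, Z)), Z)
  →1  add(mul(S(add(SSZ, Z)), add(SSSZ, Z)), Z)
  →2  add(add(add(SSSZ, Z), mul(add(SSZ, Z), add(SSSZ, Z))), Z)
  →3  add(add(S(add(SSZ, Z)), mul(add(SSZ, Z), add(SSSZ, Z))), Z)
  →4  add(S(add(add(SSZ, Z), mul(add(SSZ, Z), add(SSSZ, Z)))), Z)
  →5  S(add(add(add(SSZ, Z), mul(add(SSZ, Z), add(SSSZ, Z))), Z))
  →6  S(add(add(S(add(SZ, Z)), mul(add(SSZ, Z), add(SSSZ, Z))), Z))
  →7  S(add(S(add(add(SZ, Z), mul(add(SSZ, Z), add(SSSZ, Z)))), Z))
  →8  S(S(add(add(add(SZ, Z), mul(add(SSZ, Z), add(SSSZ, Z))), Z)))
  →9  S(S(add(add(S(add(Z, Z)), mul(add(SSZ, Z), add(SSSZ, Z))), Z)))
  →10  S(S(add(S(add(add(Z, Z), mul(add(SSZ, Z), add(SSSZ, Z)))), Z)))
  →11  S(S(S(add(add(add(Z, Z), mul(add(SSZ, Z), add(SSSZ, Z))), Z))))
  →12  S(S(S(add(add(Z, mul(add(SSZ, Z), add(SSSZ, Z))), Z))))
  →13  S(S(S(add(mul(add(SSZ, Z), add(SSSZ, Z)), Z))))
  →14  S(S(S(add(mul(S(add(SZ, Z)), add(SSSZ, Z)), Z))))
  →15  S(S(S(add(add(add(SSSZ, Z), mul(add(SZ, Z), add(SSSZ, Z))), Z))))
  →16  S(S(S(add(add(S(add(SSZ, Z)), mul(add(SZ, Z), add(SSSZ, Z))), Z))))
  →17  S(S(S(add(S(add(add(SSZ, Z), mul(add(SZ, Z), add(SSSZ, Z)))), Z))))
  →18  S(S(S(S(add(add(add(SSZ, Z), mul(add(SZ, Z), add(SSSZ, Z))), Z)))))
  →19  S(S(S(S(add(add(S(add(SZ, Z)), mul(add(SZ, Z), add(SSSZ, Z))), Z)))))
  →20  S(S(S(S(add(S(add(add(SZ, Z), mul(add(SZ, Z), add(SSSZ, Z)))), Z)))))
  →21  S(S(S(S(S(add(add(add(SZ, Z), mul(add(SZ, Z), add(SSSZ, Z))), Z))))))
  →22  S(S(S(S(S(add(add(S(add(Z, Z)), mul(add(SZ, Z), add(SSSZ, Z))), Z))))))
  →23  S(S(S(S(S(add(S(add(add(Z, Z), mul(add(SZ, Z), add(SSSZ, Z)))), Z))))))
  →24  S(S(S(S(S(S(add(add(add(Z, Z), mul(add(SZ, Z), add(SSSZ, Z))), Z)))))))
  →25  S(S(S(S(S(S(add(add(Z, mul(add(SZ, Z), add(SSSZ, Z))), Z)))))))
  →26  S(S(S(S(S(S(add(mul(add(SZ, Z), add(SSSZ, Z)), Z)))))))
  →27  S(S(S(S(S(S(add(mul(S(add(Z, Z)), add(SSSZ, Z)), Z)))))))
  →28  S(S(S(S(S(S(add(add(add(SSSZ, Z), mul(add(Z, Z), add(SSSZ, Z))), Z)))))))
  →29  S(S(S(S(S(S(add(add(S(add(SSZ, Z)), mul(add(Z, Z), add(SSSZ, Z))), Z)))))))
  →30  S(S(S(S(S(S(add(S(add(add(SSZ, Z), mul(add(Z, Z), add(SSSZ, Z)))), Z)))))))
  →31  S(S(S(S(S(S(S(add(add(add(SSZ, Z), mul(add(Z, Z), add(SSSZ, Z))), Z))))))))
  →32  S(S(S(S(S(S(S(add(add(S(add(SZ, Z)), mul(add(Z, Z), add(SSSZ, Z))), Z))))))))
  →33  S(S(S(S(S(S(S(add(S(add(add(SZ, Z), mul(add(Z, Z), add(SSSZ, Z)))), Z))))))))
  →34  S(S(S(S(S(S(S(S(add(add(add(SZ, Z), mul(add(Z, Z), add(SSSZ, Z))), Z)))))))))
  →35  S(S(S(S(S(S(S(S(add(add(S(add(Z, Z)), mul(add(Z, Z), add(SSSZ, Z))), Z)))))))))
  →36  S(S(S(S(S(S(S(S(add(S(add(add(Z, Z), mul(add(Z, Z), add(SSSZ, Z)))), Z)))))))))
  →37  S(S(S(S(S(S(S(S(S(add(add(add(Z, Z), mul(add(Z, Z), add(SSSZ, Z))), Z))))))))))
  →38  S(S(S(S(S(S(S(S(S(add(add(Z, mul(add(Z, Z), add(SSSZ, Z))), Z))))))))))
  →39  S(S(S(S(S(S(S(S(S(add(mul(add(Z, Z), add(SSSZ, Z)), Z))))))))))
  →40  S(S(S(S(S(S(S(S(S(add(mul(Z, add(SSSZ, Z)), Z))))))))))
  →41  S(S(S(S(S(S(S(S(S(add(Z, Z))))))))))
  →42  S^9(Z)

Answer: normal form = S^9(Z)  (in 42 steps)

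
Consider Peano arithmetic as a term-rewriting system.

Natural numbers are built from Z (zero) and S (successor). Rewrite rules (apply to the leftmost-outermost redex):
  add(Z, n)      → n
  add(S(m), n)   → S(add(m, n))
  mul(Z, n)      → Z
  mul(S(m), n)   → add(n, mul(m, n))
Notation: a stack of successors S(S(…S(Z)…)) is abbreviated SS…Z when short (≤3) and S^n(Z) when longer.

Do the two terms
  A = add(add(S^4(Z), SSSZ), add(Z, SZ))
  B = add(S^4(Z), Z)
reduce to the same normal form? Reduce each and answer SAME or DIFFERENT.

Term A:
  start: add(add(S^4(Z), SSSZ), add(Z, SZ))
  →1  add(S(add(SSSZ, SSSZ)), add(Z, SZ))
  →2  S(add(add(SSSZ, SSSZ), add(Z, SZ)))
  →3  S(add(S(add(SSZ, SSSZ)), add(Z, SZ)))
  →4  S(S(add(add(SSZ, SSSZ), add(Z, SZ))))
  →5  S(S(add(S(add(SZ, SSSZ)), add(Z, SZ))))
  →6  S(S(S(add(add(SZ, SSSZ), add(Z, SZ)))))
  →7  S(S(S(add(S(add(Z, SSSZ)), add(Z, SZ)))))
  →8  S(S(S(S(add(add(Z, SSSZ), add(Z, SZ))))))
  →9  S(S(S(S(add(SSSZ, add(Z, SZ))))))
  →10  S(S(S(S(S(add(SSZ, add(Z, SZ)))))))
  →11  S(S(S(S(S(S(add(SZ, add(Z, SZ))))))))
  →12  S(S(S(S(S(S(S(add(Z, add(Z, SZ)))))))))
  →13  S(S(S(S(S(S(S(add(Z, SZ))))))))
  →14  S^8(Z)

Term B:
  start: add(S^4(Z), Z)
  →1  S(add(SSSZ, Z))
  →2  S(S(add(SSZ, Z)))
  →3  S(S(S(add(SZ, Z))))
  →4  S(S(S(S(add(Z, Z)))))
  →5  S^4(Z)

Answer: DIFFERENT — A ⇓ S^8(Z), B ⇓ S^4(Z)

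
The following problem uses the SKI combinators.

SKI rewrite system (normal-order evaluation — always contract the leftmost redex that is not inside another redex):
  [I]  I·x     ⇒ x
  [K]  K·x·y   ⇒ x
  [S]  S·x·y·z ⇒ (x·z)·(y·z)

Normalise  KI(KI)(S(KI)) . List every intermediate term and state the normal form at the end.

Answer: normal form = S(KI)  (in 2 steps)

Reduction:
  start: KI(KI)(S(KI))
  →1  I(S(KI))
  →2  S(KI)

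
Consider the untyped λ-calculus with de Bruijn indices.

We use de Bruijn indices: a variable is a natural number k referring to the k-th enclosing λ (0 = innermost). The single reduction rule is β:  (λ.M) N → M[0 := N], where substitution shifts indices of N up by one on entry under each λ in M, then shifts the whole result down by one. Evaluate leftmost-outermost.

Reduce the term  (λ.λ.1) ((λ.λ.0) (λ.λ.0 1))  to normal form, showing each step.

Answer: normal form = λ.λ.0  (in 2 steps)

Working:
  start: (λ.λ.1) ((λ.λ.0) (λ.λ.0 1))
  →1  λ.(λ.λ.0) (λ.λ.0 1)
  →2  λ.λ.0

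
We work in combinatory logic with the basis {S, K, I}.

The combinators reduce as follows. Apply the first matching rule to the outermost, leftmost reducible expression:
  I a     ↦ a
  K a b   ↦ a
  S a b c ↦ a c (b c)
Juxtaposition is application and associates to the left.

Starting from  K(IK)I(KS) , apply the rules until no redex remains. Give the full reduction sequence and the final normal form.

Answer: normal form = K(KS)  (in 2 steps)

Derivation:
  start: K(IK)I(KS)
  →1  IK(KS)
  →2  K(KS)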